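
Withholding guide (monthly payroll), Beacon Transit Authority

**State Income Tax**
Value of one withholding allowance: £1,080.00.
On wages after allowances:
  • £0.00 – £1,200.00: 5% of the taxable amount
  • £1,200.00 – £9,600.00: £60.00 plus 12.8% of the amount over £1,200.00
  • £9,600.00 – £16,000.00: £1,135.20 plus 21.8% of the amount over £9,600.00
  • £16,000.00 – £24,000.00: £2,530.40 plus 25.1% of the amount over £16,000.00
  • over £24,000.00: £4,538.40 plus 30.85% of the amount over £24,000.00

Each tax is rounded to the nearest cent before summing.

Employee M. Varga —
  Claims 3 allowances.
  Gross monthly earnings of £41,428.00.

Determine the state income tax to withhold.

State Income Tax: taxable = £41,428.00 − 3×£1,080.00 = £38,188.00
  £4,538.40 + 30.85% × (£38,188.00 − £24,000.00) = £4,538.40 + 30.85% × £14,188.00 = £8,915.40

£8,915.40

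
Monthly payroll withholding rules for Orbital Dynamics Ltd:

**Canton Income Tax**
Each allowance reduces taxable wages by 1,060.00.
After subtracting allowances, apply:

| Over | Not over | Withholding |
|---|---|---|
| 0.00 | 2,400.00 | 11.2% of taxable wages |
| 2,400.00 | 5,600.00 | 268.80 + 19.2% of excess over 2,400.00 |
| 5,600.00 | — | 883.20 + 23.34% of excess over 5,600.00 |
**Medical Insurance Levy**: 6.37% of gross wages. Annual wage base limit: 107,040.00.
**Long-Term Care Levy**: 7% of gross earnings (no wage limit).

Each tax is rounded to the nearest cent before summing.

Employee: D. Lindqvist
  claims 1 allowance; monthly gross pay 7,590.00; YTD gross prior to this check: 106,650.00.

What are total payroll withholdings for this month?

1,656.40

Canton Income Tax: taxable = 7,590.00 − 1×1,060.00 = 6,530.00
  883.20 + 23.34% × (6,530.00 − 5,600.00) = 883.20 + 23.34% × 930.00 = 1,100.26
Medical Insurance Levy: cap 107,040.00 − YTD 106,650.00 = 390.00 subject; 6.37% × 390.00 = 24.84
Long-Term Care Levy: 7% × 7,590.00 = 531.30
Total: 1,100.26 + 24.84 + 531.30 = 1,656.40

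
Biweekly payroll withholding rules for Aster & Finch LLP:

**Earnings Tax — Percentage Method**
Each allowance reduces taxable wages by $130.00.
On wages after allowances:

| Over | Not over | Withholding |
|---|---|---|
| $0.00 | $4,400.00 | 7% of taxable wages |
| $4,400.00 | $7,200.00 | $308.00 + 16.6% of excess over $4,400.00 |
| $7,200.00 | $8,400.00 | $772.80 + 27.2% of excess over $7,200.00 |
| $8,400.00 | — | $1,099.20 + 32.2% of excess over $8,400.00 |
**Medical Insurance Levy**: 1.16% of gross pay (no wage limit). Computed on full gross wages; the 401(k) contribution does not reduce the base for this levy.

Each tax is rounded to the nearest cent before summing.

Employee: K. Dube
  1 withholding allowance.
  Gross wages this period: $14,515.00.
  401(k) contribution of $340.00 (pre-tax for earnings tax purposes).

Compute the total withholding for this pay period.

$3,085.26

Earnings Tax: taxable = $14,515.00 − $340.00 − 1×$130.00 = $14,045.00
  $1,099.20 + 32.2% × ($14,045.00 − $8,400.00) = $1,099.20 + 32.2% × $5,645.00 = $2,916.89
Medical Insurance Levy: 1.16% × $14,515.00 = $168.37
Total: $2,916.89 + $168.37 = $3,085.26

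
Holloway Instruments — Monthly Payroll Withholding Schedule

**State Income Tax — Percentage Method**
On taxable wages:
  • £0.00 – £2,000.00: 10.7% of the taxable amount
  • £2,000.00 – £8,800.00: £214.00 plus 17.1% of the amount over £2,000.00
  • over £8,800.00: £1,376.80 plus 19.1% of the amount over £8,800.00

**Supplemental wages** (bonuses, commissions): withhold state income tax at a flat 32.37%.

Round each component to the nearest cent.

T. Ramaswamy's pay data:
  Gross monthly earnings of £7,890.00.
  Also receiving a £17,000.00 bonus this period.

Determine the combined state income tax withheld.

State Income Tax: taxable = £7,890.00
  £214.00 + 17.1% × (£7,890.00 − £2,000.00) = £214.00 + 17.1% × £5,890.00 = £1,221.19
Supplemental (32.37% flat on bonus): 32.37% × £17,000.00 = £5,502.90
Total state income tax: £1,221.19 + £5,502.90 = £6,724.09

£6,724.09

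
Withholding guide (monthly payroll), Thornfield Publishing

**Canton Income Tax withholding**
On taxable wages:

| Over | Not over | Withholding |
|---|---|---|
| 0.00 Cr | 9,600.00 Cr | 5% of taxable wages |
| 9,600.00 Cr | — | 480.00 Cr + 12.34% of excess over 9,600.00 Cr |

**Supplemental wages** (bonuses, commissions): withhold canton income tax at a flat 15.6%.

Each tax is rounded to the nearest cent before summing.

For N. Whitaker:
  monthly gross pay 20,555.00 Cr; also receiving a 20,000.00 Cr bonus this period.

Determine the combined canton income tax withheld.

Canton Income Tax: taxable = 20,555.00 Cr
  480.00 Cr + 12.34% × (20,555.00 Cr − 9,600.00 Cr) = 480.00 Cr + 12.34% × 10,955.00 Cr = 1,831.85 Cr
Supplemental (15.6% flat on bonus): 15.6% × 20,000.00 Cr = 3,120.00 Cr
Total canton income tax: 1,831.85 Cr + 3,120.00 Cr = 4,951.85 Cr

4,951.85 Cr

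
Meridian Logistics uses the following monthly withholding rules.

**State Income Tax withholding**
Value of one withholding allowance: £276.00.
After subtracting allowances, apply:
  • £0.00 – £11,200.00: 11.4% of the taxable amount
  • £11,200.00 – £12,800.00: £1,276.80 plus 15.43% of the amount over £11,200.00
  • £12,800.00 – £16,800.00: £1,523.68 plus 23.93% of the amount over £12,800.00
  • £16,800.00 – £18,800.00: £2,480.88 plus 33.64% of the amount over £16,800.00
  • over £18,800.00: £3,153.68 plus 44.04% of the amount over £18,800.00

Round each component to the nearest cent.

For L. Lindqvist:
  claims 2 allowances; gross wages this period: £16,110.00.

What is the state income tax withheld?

£2,183.67

State Income Tax: taxable = £16,110.00 − 2×£276.00 = £15,558.00
  £1,523.68 + 23.93% × (£15,558.00 − £12,800.00) = £1,523.68 + 23.93% × £2,758.00 = £2,183.67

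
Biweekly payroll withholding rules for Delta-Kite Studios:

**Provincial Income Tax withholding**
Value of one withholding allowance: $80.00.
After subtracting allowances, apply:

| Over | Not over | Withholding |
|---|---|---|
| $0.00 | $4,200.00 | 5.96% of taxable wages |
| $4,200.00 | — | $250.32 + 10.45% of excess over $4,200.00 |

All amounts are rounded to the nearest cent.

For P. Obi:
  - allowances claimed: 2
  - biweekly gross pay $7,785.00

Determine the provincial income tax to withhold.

$608.23

Provincial Income Tax: taxable = $7,785.00 − 2×$80.00 = $7,625.00
  $250.32 + 10.45% × ($7,625.00 − $4,200.00) = $250.32 + 10.45% × $3,425.00 = $608.23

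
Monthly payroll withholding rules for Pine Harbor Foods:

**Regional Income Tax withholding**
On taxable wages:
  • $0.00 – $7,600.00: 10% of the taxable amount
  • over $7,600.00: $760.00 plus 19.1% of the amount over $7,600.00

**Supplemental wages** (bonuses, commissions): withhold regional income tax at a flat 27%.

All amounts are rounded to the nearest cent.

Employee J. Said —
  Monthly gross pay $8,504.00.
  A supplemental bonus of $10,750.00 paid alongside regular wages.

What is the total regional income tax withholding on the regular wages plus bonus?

Regional Income Tax: taxable = $8,504.00
  $760.00 + 19.1% × ($8,504.00 − $7,600.00) = $760.00 + 19.1% × $904.00 = $932.66
Supplemental (27% flat on bonus): 27% × $10,750.00 = $2,902.50
Total regional income tax: $932.66 + $2,902.50 = $3,835.16

$3,835.16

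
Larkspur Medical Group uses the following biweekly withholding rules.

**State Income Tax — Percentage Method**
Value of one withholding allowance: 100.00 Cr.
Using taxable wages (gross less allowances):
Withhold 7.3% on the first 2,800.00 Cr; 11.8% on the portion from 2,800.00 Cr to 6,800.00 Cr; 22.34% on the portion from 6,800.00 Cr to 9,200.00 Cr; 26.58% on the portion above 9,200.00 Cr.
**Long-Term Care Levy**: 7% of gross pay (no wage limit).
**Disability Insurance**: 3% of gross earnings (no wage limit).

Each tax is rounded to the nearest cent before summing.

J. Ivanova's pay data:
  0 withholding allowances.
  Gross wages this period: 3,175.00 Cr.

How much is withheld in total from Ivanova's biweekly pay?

566.15 Cr

State Income Tax: taxable = 3,175.00 Cr
  204.40 Cr + 11.8% × (3,175.00 Cr − 2,800.00 Cr) = 204.40 Cr + 11.8% × 375.00 Cr = 248.65 Cr
Long-Term Care Levy: 7% × 3,175.00 Cr = 222.25 Cr
Disability Insurance: 3% × 3,175.00 Cr = 95.25 Cr
Total: 248.65 Cr + 222.25 Cr + 95.25 Cr = 566.15 Cr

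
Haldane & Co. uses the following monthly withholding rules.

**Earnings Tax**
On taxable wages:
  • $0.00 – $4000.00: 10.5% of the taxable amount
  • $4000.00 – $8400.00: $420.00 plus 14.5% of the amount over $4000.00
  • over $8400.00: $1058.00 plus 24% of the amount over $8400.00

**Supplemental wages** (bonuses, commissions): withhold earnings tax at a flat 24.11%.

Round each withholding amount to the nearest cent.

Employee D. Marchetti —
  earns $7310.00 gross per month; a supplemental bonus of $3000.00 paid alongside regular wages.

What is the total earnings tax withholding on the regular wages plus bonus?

$1623.25

Earnings Tax: taxable = $7310.00
  $420.00 + 14.5% × ($7310.00 − $4000.00) = $420.00 + 14.5% × $3310.00 = $899.95
Supplemental (24.11% flat on bonus): 24.11% × $3000.00 = $723.30
Total earnings tax: $899.95 + $723.30 = $1623.25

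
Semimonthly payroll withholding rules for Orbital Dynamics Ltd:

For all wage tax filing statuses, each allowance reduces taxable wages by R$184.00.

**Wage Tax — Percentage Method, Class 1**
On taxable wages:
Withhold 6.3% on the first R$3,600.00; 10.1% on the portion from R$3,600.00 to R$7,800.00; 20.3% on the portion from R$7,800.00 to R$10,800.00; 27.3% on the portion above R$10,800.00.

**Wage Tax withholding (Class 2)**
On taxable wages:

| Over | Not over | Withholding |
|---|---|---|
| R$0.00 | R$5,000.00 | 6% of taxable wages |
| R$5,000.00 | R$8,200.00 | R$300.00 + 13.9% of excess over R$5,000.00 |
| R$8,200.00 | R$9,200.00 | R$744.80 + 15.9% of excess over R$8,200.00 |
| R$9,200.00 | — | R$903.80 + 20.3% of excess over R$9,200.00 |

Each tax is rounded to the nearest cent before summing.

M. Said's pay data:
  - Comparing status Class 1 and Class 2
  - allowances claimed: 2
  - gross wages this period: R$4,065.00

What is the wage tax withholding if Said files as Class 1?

R$236.60

Wage Tax (Class 1): taxable = R$4,065.00 − 2×R$184.00 = R$3,697.00
  R$226.80 + 10.1% × (R$3,697.00 − R$3,600.00) = R$226.80 + 10.1% × R$97.00 = R$236.60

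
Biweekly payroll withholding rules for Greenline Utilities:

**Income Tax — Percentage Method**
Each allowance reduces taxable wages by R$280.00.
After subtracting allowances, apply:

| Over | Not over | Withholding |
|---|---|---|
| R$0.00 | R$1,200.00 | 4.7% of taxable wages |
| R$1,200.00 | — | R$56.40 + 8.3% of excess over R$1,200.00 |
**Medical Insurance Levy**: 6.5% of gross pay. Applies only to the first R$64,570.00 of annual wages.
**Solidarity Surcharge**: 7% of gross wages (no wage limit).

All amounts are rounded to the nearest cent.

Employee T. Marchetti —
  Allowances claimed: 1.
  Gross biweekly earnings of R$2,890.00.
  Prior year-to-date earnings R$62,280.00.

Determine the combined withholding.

Income Tax: taxable = R$2,890.00 − 1×R$280.00 = R$2,610.00
  R$56.40 + 8.3% × (R$2,610.00 − R$1,200.00) = R$56.40 + 8.3% × R$1,410.00 = R$173.43
Medical Insurance Levy: cap R$64,570.00 − YTD R$62,280.00 = R$2,290.00 subject; 6.5% × R$2,290.00 = R$148.85
Solidarity Surcharge: 7% × R$2,890.00 = R$202.30
Total: R$173.43 + R$148.85 + R$202.30 = R$524.58

R$524.58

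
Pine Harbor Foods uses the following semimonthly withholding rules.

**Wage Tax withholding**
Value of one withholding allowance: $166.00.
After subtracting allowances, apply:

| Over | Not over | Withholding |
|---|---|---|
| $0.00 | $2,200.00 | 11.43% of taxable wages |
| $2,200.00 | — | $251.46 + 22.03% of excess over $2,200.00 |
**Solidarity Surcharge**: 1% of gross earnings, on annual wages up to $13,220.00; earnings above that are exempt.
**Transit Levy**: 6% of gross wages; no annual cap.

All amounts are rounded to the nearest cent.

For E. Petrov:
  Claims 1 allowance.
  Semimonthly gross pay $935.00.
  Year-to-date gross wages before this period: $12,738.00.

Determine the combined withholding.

Wage Tax: taxable = $935.00 − 1×$166.00 = $769.00
  11.43% × $769.00 = $87.90
Solidarity Surcharge: cap $13,220.00 − YTD $12,738.00 = $482.00 subject; 1% × $482.00 = $4.82
Transit Levy: 6% × $935.00 = $56.10
Total: $87.90 + $4.82 + $56.10 = $148.82

$148.82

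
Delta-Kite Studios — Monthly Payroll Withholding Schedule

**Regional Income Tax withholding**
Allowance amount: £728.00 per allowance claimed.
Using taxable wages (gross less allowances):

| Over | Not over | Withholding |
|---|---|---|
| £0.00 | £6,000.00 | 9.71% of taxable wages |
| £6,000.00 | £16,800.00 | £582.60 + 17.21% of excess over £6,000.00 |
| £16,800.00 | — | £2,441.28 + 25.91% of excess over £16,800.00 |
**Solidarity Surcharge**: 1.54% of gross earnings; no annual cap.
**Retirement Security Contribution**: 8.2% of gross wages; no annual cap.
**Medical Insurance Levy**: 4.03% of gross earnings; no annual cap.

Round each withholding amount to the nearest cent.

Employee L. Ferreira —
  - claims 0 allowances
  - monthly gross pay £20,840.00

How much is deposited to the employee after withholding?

Regional Income Tax: taxable = £20,840.00
  £2,441.28 + 25.91% × (£20,840.00 − £16,800.00) = £2,441.28 + 25.91% × £4,040.00 = £3,488.04
Solidarity Surcharge: 1.54% × £20,840.00 = £320.94
Retirement Security Contribution: 8.2% × £20,840.00 = £1,708.88
Medical Insurance Levy: 4.03% × £20,840.00 = £839.85
Total withheld: £3,488.04 + £320.94 + £1,708.88 + £839.85 = £6,357.71
Net pay: £20,840.00 − £6,357.71 = £14,482.29

£14,482.29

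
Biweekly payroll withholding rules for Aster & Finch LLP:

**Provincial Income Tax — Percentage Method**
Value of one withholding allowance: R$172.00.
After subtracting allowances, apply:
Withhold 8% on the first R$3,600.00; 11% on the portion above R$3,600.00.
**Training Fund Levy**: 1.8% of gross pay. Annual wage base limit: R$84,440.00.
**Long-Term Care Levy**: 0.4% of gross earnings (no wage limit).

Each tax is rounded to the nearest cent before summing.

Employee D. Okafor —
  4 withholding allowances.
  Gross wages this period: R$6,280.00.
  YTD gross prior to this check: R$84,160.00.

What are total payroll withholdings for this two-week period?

Provincial Income Tax: taxable = R$6,280.00 − 4×R$172.00 = R$5,592.00
  R$288.00 + 11% × (R$5,592.00 − R$3,600.00) = R$288.00 + 11% × R$1,992.00 = R$507.12
Training Fund Levy: cap R$84,440.00 − YTD R$84,160.00 = R$280.00 subject; 1.8% × R$280.00 = R$5.04
Long-Term Care Levy: 0.4% × R$6,280.00 = R$25.12
Total: R$507.12 + R$5.04 + R$25.12 = R$537.28

R$537.28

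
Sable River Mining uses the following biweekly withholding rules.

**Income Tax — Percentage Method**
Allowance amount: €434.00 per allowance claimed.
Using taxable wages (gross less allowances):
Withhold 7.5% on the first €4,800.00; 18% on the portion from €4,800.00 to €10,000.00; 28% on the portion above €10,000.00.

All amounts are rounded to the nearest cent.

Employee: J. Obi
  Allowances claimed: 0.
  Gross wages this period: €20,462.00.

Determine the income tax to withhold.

Income Tax: taxable = €20,462.00
  €1,296.00 + 28% × (€20,462.00 − €10,000.00) = €1,296.00 + 28% × €10,462.00 = €4,225.36

€4,225.36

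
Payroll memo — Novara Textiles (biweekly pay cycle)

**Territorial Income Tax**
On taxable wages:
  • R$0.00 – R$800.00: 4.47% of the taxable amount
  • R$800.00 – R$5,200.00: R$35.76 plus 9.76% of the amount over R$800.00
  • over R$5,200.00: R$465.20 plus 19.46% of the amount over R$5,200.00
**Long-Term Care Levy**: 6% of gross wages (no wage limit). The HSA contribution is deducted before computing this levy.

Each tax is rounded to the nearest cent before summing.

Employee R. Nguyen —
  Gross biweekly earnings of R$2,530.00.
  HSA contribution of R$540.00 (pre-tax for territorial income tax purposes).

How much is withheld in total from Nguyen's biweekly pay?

R$271.30

Territorial Income Tax: taxable = R$2,530.00 − R$540.00 = R$1,990.00
  R$35.76 + 9.76% × (R$1,990.00 − R$800.00) = R$35.76 + 9.76% × R$1,190.00 = R$151.90
Long-Term Care Levy: 6% × R$1,990.00 = R$119.40
Total: R$151.90 + R$119.40 = R$271.30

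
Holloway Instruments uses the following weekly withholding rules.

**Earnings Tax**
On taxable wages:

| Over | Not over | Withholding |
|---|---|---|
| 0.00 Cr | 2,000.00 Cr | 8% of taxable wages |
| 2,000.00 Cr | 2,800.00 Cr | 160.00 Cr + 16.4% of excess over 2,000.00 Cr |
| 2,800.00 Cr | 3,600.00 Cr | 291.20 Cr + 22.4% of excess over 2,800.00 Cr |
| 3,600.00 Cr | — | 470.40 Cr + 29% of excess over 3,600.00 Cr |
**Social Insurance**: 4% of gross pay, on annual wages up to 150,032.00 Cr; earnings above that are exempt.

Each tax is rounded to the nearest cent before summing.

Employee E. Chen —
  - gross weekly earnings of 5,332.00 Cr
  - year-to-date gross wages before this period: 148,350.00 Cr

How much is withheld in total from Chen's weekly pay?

1,039.96 Cr

Earnings Tax: taxable = 5,332.00 Cr
  470.40 Cr + 29% × (5,332.00 Cr − 3,600.00 Cr) = 470.40 Cr + 29% × 1,732.00 Cr = 972.68 Cr
Social Insurance: cap 150,032.00 Cr − YTD 148,350.00 Cr = 1,682.00 Cr subject; 4% × 1,682.00 Cr = 67.28 Cr
Total: 972.68 Cr + 67.28 Cr = 1,039.96 Cr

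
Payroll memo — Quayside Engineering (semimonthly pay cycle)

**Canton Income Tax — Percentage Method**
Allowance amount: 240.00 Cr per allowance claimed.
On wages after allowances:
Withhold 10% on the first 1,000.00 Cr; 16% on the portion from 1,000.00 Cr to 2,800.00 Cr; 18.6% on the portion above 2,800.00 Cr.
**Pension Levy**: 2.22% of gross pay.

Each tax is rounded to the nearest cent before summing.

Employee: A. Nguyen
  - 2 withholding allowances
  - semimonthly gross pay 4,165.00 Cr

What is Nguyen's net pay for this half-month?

3,519.93 Cr

Canton Income Tax: taxable = 4,165.00 Cr − 2×240.00 Cr = 3,685.00 Cr
  388.00 Cr + 18.6% × (3,685.00 Cr − 2,800.00 Cr) = 388.00 Cr + 18.6% × 885.00 Cr = 552.61 Cr
Pension Levy: 2.22% × 4,165.00 Cr = 92.46 Cr
Total withheld: 552.61 Cr + 92.46 Cr = 645.07 Cr
Net pay: 4,165.00 Cr − 645.07 Cr = 3,519.93 Cr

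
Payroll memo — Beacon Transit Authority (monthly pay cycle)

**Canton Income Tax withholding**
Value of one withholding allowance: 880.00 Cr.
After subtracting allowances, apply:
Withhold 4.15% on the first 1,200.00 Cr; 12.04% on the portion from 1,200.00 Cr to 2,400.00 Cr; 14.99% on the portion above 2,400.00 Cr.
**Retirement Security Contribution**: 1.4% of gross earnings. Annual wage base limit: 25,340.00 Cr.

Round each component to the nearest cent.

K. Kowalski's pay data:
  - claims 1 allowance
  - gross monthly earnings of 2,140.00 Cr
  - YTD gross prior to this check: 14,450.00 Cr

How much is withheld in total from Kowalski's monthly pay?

Canton Income Tax: taxable = 2,140.00 Cr − 1×880.00 Cr = 1,260.00 Cr
  49.80 Cr + 12.04% × (1,260.00 Cr − 1,200.00 Cr) = 49.80 Cr + 12.04% × 60.00 Cr = 57.02 Cr
Retirement Security Contribution: 1.4% × 2,140.00 Cr = 29.96 Cr
Total: 57.02 Cr + 29.96 Cr = 86.98 Cr

86.98 Cr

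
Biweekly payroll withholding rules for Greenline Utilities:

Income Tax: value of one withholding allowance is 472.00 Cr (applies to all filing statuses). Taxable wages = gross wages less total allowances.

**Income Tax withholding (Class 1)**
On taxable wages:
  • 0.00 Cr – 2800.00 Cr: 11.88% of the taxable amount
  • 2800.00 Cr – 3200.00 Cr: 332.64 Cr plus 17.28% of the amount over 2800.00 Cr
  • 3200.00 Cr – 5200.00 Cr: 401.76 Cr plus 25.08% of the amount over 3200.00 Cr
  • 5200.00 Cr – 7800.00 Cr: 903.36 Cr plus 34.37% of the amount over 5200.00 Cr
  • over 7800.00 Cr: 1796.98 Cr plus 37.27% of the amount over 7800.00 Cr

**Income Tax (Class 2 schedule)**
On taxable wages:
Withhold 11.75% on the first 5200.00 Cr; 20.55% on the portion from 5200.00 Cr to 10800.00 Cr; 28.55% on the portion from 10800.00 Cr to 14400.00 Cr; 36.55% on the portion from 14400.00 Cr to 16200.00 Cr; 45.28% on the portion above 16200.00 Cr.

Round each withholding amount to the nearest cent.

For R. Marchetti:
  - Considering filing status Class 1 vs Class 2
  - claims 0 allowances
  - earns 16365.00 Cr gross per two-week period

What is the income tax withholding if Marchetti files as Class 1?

Income Tax (Class 1): taxable = 16365.00 Cr
  1796.98 Cr + 37.27% × (16365.00 Cr − 7800.00 Cr) = 1796.98 Cr + 37.27% × 8565.00 Cr = 4989.16 Cr

4989.16 Cr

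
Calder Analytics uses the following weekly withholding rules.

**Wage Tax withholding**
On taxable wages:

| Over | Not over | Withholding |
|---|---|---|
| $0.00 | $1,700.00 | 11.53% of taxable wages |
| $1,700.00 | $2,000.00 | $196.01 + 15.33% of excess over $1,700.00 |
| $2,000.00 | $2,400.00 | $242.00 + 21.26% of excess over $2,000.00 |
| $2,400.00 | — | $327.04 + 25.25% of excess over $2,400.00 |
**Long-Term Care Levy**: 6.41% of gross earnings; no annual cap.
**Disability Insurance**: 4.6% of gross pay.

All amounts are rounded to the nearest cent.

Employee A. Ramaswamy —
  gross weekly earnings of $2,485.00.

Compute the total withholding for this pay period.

Wage Tax: taxable = $2,485.00
  $327.04 + 25.25% × ($2,485.00 − $2,400.00) = $327.04 + 25.25% × $85.00 = $348.50
Long-Term Care Levy: 6.41% × $2,485.00 = $159.29
Disability Insurance: 4.6% × $2,485.00 = $114.31
Total: $348.50 + $159.29 + $114.31 = $622.10

$622.10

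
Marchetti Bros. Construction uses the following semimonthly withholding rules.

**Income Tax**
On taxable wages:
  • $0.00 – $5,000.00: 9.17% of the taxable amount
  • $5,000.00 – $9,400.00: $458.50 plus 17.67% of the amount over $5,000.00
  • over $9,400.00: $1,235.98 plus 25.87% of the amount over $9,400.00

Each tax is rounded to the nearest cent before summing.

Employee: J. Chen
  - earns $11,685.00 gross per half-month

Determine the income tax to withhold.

$1,827.11

Income Tax: taxable = $11,685.00
  $1,235.98 + 25.87% × ($11,685.00 − $9,400.00) = $1,235.98 + 25.87% × $2,285.00 = $1,827.11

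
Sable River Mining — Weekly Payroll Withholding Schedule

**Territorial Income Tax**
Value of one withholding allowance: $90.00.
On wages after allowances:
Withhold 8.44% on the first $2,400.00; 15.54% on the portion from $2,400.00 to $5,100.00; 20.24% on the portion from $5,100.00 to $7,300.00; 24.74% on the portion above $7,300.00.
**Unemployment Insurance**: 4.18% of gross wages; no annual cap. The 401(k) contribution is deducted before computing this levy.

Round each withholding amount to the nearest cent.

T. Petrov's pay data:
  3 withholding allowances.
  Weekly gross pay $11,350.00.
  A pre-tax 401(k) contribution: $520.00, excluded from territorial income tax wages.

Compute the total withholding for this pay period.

Territorial Income Tax: taxable = $11,350.00 − $520.00 − 3×$90.00 = $10,560.00
  $1,067.42 + 24.74% × ($10,560.00 − $7,300.00) = $1,067.42 + 24.74% × $3,260.00 = $1,873.94
Unemployment Insurance: 4.18% × $10,830.00 = $452.69
Total: $1,873.94 + $452.69 = $2,326.63

$2,326.63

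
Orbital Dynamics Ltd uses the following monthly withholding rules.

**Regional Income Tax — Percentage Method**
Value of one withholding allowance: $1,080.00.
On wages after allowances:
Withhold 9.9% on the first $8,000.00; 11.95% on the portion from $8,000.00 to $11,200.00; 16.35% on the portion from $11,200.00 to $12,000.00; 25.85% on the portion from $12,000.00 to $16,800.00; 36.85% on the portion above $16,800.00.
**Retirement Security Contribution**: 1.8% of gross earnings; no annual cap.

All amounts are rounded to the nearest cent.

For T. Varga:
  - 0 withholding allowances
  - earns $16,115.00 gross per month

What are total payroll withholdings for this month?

$2,659.00

Regional Income Tax: taxable = $16,115.00
  $1,305.20 + 25.85% × ($16,115.00 − $12,000.00) = $1,305.20 + 25.85% × $4,115.00 = $2,368.93
Retirement Security Contribution: 1.8% × $16,115.00 = $290.07
Total: $2,368.93 + $290.07 = $2,659.00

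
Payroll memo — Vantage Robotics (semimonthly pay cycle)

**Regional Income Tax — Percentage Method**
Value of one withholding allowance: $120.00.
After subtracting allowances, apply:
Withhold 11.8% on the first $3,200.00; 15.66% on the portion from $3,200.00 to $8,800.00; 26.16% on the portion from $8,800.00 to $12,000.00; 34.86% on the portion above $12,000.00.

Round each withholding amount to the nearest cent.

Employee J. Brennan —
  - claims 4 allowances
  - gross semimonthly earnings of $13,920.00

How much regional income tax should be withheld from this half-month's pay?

Regional Income Tax: taxable = $13,920.00 − 4×$120.00 = $13,440.00
  $2,091.68 + 34.86% × ($13,440.00 − $12,000.00) = $2,091.68 + 34.86% × $1,440.00 = $2,593.66

$2,593.66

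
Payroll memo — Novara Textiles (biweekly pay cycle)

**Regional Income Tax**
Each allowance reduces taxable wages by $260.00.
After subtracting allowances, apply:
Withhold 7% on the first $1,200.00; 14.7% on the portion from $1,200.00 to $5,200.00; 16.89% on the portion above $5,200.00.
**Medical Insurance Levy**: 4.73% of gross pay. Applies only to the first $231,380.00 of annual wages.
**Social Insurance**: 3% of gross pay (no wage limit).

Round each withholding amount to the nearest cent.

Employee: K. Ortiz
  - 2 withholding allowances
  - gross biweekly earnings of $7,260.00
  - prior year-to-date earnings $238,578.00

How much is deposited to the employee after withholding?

Regional Income Tax: taxable = $7,260.00 − 2×$260.00 = $6,740.00
  $672.00 + 16.89% × ($6,740.00 − $5,200.00) = $672.00 + 16.89% × $1,540.00 = $932.11
Medical Insurance Levy: YTD $238,578.00 ≥ cap $231,380.00 → $0.00
Social Insurance: 3% × $7,260.00 = $217.80
Total withheld: $932.11 + $0.00 + $217.80 = $1,149.91
Net pay: $7,260.00 − $1,149.91 = $6,110.09

$6,110.09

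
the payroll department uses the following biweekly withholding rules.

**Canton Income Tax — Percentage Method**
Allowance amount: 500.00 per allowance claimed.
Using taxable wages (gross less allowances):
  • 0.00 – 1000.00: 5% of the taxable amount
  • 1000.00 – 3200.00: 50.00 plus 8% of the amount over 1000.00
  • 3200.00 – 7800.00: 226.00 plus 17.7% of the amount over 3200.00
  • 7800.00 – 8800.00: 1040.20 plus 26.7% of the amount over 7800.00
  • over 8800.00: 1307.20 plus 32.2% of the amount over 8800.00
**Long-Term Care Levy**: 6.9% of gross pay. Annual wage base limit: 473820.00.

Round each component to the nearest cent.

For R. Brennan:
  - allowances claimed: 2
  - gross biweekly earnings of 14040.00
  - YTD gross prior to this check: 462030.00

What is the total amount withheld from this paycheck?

Canton Income Tax: taxable = 14040.00 − 2×500.00 = 13040.00
  1307.20 + 32.2% × (13040.00 − 8800.00) = 1307.20 + 32.2% × 4240.00 = 2672.48
Long-Term Care Levy: cap 473820.00 − YTD 462030.00 = 11790.00 subject; 6.9% × 11790.00 = 813.51
Total: 2672.48 + 813.51 = 3485.99

3485.99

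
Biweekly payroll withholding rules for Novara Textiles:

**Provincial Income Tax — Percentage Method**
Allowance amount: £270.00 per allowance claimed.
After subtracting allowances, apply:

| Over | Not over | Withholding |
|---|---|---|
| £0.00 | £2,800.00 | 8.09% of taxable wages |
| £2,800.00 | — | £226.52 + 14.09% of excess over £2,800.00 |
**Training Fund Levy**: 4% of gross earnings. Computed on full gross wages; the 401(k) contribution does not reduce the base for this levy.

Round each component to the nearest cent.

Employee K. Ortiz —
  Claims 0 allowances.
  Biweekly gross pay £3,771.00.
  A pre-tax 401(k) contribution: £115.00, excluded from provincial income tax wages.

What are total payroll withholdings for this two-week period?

Provincial Income Tax: taxable = £3,771.00 − £115.00 = £3,656.00
  £226.52 + 14.09% × (£3,656.00 − £2,800.00) = £226.52 + 14.09% × £856.00 = £347.13
Training Fund Levy: 4% × £3,771.00 = £150.84
Total: £347.13 + £150.84 = £497.97

£497.97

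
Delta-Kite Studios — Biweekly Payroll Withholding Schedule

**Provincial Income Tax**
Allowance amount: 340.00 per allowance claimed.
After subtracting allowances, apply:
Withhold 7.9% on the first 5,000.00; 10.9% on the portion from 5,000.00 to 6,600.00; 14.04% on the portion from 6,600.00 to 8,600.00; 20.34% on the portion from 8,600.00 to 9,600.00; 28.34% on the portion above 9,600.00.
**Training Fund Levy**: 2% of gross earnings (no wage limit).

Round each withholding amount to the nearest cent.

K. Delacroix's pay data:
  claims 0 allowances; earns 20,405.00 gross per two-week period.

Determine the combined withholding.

Provincial Income Tax: taxable = 20,405.00
  1,053.60 + 28.34% × (20,405.00 − 9,600.00) = 1,053.60 + 28.34% × 10,805.00 = 4,115.74
Training Fund Levy: 2% × 20,405.00 = 408.10
Total: 4,115.74 + 408.10 = 4,523.84

4,523.84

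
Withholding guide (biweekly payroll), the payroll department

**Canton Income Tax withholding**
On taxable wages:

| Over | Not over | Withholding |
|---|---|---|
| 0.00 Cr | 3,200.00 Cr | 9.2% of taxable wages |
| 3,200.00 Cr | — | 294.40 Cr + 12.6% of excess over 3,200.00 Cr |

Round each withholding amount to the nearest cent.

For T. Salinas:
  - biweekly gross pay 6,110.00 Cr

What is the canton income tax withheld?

Canton Income Tax: taxable = 6,110.00 Cr
  294.40 Cr + 12.6% × (6,110.00 Cr − 3,200.00 Cr) = 294.40 Cr + 12.6% × 2,910.00 Cr = 661.06 Cr

661.06 Cr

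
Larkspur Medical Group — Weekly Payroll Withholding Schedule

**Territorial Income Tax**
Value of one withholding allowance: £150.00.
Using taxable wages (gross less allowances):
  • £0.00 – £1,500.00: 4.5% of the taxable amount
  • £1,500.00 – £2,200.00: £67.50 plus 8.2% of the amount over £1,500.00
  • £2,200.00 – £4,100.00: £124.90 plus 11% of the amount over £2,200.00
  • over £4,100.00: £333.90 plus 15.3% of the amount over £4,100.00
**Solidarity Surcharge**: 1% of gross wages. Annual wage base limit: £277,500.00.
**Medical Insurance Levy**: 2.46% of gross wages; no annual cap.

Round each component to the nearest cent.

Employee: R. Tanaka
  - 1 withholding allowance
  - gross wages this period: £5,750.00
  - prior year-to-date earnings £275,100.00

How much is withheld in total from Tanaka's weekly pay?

Territorial Income Tax: taxable = £5,750.00 − 1×£150.00 = £5,600.00
  £333.90 + 15.3% × (£5,600.00 − £4,100.00) = £333.90 + 15.3% × £1,500.00 = £563.40
Solidarity Surcharge: cap £277,500.00 − YTD £275,100.00 = £2,400.00 subject; 1% × £2,400.00 = £24.00
Medical Insurance Levy: 2.46% × £5,750.00 = £141.45
Total: £563.40 + £24.00 + £141.45 = £728.85

£728.85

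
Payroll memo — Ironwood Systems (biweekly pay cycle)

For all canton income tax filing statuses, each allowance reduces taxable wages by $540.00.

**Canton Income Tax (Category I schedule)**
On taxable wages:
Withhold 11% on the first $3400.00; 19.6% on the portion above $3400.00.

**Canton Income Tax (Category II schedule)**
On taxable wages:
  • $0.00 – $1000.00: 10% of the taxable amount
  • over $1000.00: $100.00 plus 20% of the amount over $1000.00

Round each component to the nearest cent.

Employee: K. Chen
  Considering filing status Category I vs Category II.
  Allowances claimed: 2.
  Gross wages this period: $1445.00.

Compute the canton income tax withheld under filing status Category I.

$40.15

Canton Income Tax (Category I): taxable = $1445.00 − 2×$540.00 = $365.00
  11% × $365.00 = $40.15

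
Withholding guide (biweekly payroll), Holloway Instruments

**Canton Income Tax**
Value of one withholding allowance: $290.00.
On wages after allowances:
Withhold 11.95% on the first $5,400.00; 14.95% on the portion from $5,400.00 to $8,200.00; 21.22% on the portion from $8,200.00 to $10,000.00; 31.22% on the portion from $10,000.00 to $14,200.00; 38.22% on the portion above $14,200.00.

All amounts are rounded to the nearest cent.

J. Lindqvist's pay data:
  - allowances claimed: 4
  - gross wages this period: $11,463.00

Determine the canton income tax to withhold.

$1,540.46

Canton Income Tax: taxable = $11,463.00 − 4×$290.00 = $10,303.00
  $1,445.86 + 31.22% × ($10,303.00 − $10,000.00) = $1,445.86 + 31.22% × $303.00 = $1,540.46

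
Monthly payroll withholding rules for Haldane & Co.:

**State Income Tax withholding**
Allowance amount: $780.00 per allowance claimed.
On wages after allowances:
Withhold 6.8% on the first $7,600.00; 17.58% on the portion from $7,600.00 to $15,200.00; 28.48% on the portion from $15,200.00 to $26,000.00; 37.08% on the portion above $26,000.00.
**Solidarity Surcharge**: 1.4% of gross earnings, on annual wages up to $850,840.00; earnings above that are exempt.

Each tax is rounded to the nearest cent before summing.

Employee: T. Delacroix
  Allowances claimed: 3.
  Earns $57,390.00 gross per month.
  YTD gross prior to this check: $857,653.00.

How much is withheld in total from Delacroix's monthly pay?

State Income Tax: taxable = $57,390.00 − 3×$780.00 = $55,050.00
  $4,928.72 + 37.08% × ($55,050.00 − $26,000.00) = $4,928.72 + 37.08% × $29,050.00 = $15,700.46
Solidarity Surcharge: YTD $857,653.00 ≥ cap $850,840.00 → $0.00
Total: $15,700.46 + $0.00 = $15,700.46

$15,700.46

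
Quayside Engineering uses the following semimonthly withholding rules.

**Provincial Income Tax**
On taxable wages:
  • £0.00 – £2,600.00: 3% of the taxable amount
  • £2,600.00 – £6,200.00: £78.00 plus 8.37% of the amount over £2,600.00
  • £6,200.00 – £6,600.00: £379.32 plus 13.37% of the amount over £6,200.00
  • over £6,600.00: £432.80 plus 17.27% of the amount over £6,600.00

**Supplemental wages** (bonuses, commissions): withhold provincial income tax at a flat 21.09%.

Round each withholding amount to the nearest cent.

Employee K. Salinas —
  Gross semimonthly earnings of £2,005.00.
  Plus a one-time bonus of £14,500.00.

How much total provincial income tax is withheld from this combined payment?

Provincial Income Tax: taxable = £2,005.00
  3% × £2,005.00 = £60.15
Supplemental (21.09% flat on bonus): 21.09% × £14,500.00 = £3,058.05
Total provincial income tax: £60.15 + £3,058.05 = £3,118.20

£3,118.20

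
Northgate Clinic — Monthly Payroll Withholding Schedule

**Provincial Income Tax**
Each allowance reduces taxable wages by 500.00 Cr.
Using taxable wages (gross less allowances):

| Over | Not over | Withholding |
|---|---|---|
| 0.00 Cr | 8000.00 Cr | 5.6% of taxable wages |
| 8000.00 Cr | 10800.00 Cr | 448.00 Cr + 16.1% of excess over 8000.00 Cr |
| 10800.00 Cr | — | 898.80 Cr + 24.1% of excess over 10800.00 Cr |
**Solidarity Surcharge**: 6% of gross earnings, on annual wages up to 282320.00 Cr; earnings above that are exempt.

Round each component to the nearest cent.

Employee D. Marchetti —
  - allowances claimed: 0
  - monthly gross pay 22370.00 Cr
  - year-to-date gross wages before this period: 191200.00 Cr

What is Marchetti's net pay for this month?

17340.63 Cr

Provincial Income Tax: taxable = 22370.00 Cr
  898.80 Cr + 24.1% × (22370.00 Cr − 10800.00 Cr) = 898.80 Cr + 24.1% × 11570.00 Cr = 3687.17 Cr
Solidarity Surcharge: 6% × 22370.00 Cr = 1342.20 Cr
Total withheld: 3687.17 Cr + 1342.20 Cr = 5029.37 Cr
Net pay: 22370.00 Cr − 5029.37 Cr = 17340.63 Cr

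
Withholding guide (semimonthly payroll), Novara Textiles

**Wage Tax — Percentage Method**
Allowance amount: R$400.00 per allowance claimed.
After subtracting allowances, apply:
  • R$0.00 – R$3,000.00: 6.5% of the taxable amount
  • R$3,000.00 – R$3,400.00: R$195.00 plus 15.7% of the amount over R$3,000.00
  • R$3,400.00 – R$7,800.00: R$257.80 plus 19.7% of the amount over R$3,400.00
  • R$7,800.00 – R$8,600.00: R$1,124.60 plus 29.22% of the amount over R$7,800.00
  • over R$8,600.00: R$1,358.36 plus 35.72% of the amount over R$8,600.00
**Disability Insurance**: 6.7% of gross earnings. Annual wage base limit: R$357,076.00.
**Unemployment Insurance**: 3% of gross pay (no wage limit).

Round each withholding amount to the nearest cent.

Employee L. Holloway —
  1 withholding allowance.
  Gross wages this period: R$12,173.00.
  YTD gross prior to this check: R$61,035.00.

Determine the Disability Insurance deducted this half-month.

Disability Insurance: 6.7% × R$12,173.00 = R$815.59

R$815.59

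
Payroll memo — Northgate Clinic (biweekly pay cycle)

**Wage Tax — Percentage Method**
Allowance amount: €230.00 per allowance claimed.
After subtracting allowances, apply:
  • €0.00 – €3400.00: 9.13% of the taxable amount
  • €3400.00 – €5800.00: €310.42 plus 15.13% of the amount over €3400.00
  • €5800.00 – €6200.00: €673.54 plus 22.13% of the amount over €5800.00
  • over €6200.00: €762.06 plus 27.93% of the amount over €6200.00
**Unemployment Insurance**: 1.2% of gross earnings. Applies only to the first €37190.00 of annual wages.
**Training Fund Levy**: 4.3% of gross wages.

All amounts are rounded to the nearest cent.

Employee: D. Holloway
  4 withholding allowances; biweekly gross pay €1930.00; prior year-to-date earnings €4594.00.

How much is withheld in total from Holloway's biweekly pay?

Wage Tax: taxable = €1930.00 − 4×€230.00 = €1010.00
  9.13% × €1010.00 = €92.21
Unemployment Insurance: 1.2% × €1930.00 = €23.16
Training Fund Levy: 4.3% × €1930.00 = €82.99
Total: €92.21 + €23.16 + €82.99 = €198.36

€198.36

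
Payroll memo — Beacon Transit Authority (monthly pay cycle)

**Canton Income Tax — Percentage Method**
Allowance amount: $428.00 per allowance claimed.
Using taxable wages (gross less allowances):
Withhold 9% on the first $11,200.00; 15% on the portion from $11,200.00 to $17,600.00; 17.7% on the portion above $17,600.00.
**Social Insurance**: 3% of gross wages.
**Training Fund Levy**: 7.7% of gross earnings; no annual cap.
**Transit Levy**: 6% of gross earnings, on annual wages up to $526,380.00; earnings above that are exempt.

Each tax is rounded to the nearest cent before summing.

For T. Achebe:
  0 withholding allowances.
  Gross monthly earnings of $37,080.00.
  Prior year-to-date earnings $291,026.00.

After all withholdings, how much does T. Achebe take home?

Canton Income Tax: taxable = $37,080.00
  $1,968.00 + 17.7% × ($37,080.00 − $17,600.00) = $1,968.00 + 17.7% × $19,480.00 = $5,415.96
Social Insurance: 3% × $37,080.00 = $1,112.40
Training Fund Levy: 7.7% × $37,080.00 = $2,855.16
Transit Levy: 6% × $37,080.00 = $2,224.80
Total withheld: $5,415.96 + $1,112.40 + $2,855.16 + $2,224.80 = $11,608.32
Net pay: $37,080.00 − $11,608.32 = $25,471.68

$25,471.68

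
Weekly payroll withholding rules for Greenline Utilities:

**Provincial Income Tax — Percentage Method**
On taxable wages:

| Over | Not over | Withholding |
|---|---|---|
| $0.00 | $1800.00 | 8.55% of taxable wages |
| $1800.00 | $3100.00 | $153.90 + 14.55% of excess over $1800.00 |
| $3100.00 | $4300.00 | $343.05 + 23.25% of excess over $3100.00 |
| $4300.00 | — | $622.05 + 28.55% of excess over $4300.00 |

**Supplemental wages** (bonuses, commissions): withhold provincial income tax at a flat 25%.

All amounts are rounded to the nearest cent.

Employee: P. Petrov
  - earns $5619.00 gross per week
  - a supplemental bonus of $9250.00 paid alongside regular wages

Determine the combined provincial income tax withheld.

Provincial Income Tax: taxable = $5619.00
  $622.05 + 28.55% × ($5619.00 − $4300.00) = $622.05 + 28.55% × $1319.00 = $998.62
Supplemental (25% flat on bonus): 25% × $9250.00 = $2312.50
Total provincial income tax: $998.62 + $2312.50 = $3311.12

$3311.12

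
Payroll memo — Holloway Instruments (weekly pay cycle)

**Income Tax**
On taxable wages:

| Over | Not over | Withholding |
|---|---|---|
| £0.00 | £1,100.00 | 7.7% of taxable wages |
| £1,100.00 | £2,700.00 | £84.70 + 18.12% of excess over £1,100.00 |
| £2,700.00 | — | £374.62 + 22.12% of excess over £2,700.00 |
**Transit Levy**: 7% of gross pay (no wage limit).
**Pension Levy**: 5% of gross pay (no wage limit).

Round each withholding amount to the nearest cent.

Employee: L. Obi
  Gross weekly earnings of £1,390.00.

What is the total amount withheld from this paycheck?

Income Tax: taxable = £1,390.00
  £84.70 + 18.12% × (£1,390.00 − £1,100.00) = £84.70 + 18.12% × £290.00 = £137.25
Transit Levy: 7% × £1,390.00 = £97.30
Pension Levy: 5% × £1,390.00 = £69.50
Total: £137.25 + £97.30 + £69.50 = £304.05

£304.05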